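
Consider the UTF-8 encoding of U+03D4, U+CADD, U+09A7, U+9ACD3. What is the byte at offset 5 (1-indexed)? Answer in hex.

0x9D

1-indexed offset 5 is 0-indexed offset 4.
U+03D4 → 2-byte form CF 94 at offsets 0–1.
U+CADD → 3-byte form EC AB 9D at offsets 2–4.
Offset 4 falls in char 2's range; it's byte 3 of EC AB 9D = 0x9D.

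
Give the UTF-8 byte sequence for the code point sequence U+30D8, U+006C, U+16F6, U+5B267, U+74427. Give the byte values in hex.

E3 83 98 6C E1 9B B6 F1 9B 89 A7 F1 B4 90 A7

U+30D8: 3-byte form → E3 83 98.
U+006C: 1-byte form → 6C.
U+16F6: 3-byte form → E1 9B B6.
U+5B267: 4-byte form → F1 9B 89 A7.
U+74427: 4-byte form → F1 B4 90 A7.
Concatenated (15 bytes): E3 83 98 6C E1 9B B6 F1 9B 89 A7 F1 B4 90 A7.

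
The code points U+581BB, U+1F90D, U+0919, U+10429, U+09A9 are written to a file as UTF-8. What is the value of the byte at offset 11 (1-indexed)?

0x99

1-indexed offset 11 is 0-indexed offset 10.
U+581BB → 4-byte form F1 98 86 BB at offsets 0–3.
U+1F90D → 4-byte form F0 9F A4 8D at offsets 4–7.
U+0919 → 3-byte form E0 A4 99 at offsets 8–10.
Offset 10 falls in char 3's range; it's byte 3 of E0 A4 99 = 0x99.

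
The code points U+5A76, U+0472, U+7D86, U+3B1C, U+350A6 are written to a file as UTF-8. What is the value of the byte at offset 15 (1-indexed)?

1-indexed offset 15 is 0-indexed offset 14.
U+5A76 → 3-byte form E5 A9 B6 at offsets 0–2.
U+0472 → 2-byte form D1 B2 at offsets 3–4.
U+7D86 → 3-byte form E7 B6 86 at offsets 5–7.
U+3B1C → 3-byte form E3 AC 9C at offsets 8–10.
U+350A6 → 4-byte form F0 B5 82 A6 at offsets 11–14.
Offset 14 falls in char 5's range; it's byte 4 of F0 B5 82 A6 = 0xA6.

0xA6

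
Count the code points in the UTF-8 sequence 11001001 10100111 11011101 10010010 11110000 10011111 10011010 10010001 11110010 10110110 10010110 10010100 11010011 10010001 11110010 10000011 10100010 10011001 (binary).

6

Byte at offset 0: 0xC9 = 11001001 → 2-byte char (#1). Advance 2.
Byte at offset 2: 0xDD = 11011101 → 2-byte char (#2). Advance 2.
Byte at offset 4: 0xF0 = 11110000 → 4-byte char (#3). Advance 4.
Byte at offset 8: 0xF2 = 11110010 → 4-byte char (#4). Advance 4.
Byte at offset 12: 0xD3 = 11010011 → 2-byte char (#5). Advance 2.
Byte at offset 14: 0xF2 = 11110010 → 4-byte char (#6). Advance 4.
Reached end at offset 18 after 6 code points.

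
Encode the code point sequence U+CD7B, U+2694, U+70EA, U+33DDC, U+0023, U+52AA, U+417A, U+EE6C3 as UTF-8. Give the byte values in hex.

EC B5 BB E2 9A 94 E7 83 AA F0 B3 B7 9C 23 E5 8A AA E4 85 BA F3 AE 9B 83

U+CD7B: 3-byte form → EC B5 BB.
U+2694: 3-byte form → E2 9A 94.
U+70EA: 3-byte form → E7 83 AA.
U+33DDC: 4-byte form → F0 B3 B7 9C.
U+0023: 1-byte form → 23.
U+52AA: 3-byte form → E5 8A AA.
U+417A: 3-byte form → E4 85 BA.
U+EE6C3: 4-byte form → F3 AE 9B 83.
Concatenated (24 bytes): EC B5 BB E2 9A 94 E7 83 AA F0 B3 B7 9C 23 E5 8A AA E4 85 BA F3 AE 9B 83.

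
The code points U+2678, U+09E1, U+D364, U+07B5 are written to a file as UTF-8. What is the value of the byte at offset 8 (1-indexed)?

1-indexed offset 8 is 0-indexed offset 7.
U+2678 → 3-byte form E2 99 B8 at offsets 0–2.
U+09E1 → 3-byte form E0 A7 A1 at offsets 3–5.
U+D364 → 3-byte form ED 8D A4 at offsets 6–8.
Offset 7 falls in char 3's range; it's byte 2 of ED 8D A4 = 0x8D.

0x8D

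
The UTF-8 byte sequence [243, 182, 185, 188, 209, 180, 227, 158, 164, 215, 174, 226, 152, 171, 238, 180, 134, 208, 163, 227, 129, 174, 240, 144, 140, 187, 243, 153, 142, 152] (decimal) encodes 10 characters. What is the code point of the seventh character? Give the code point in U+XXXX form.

U+0423

Offset 0: leading byte 0xF3 = 11110011 → 4-byte char #1 = F3 B6 B9 BC.
Offset 4: leading byte 0xD1 = 11010001 → 2-byte char #2 = D1 B4.
Offset 6: leading byte 0xE3 = 11100011 → 3-byte char #3 = E3 9E A4.
Offset 9: leading byte 0xD7 = 11010111 → 2-byte char #4 = D7 AE.
Offset 11: leading byte 0xE2 = 11100010 → 3-byte char #5 = E2 98 AB.
Offset 14: leading byte 0xEE = 11101110 → 3-byte char #6 = EE B4 86.
Offset 17: leading byte 0xD0 = 11010000 → 2-byte char #7 = D0 A3.
Leading byte 0xD0 = 11010000 matches 110xxxxx → 2-byte sequence.
Byte 1: 0xD0 = 11010000, payload 10000 (5 bits).
Byte 2: 0xA3 = 10100011 (10xxxxxx ✓), payload 100011.
Concatenate: 10000100011 = 0x423 (11 bits → U+0423).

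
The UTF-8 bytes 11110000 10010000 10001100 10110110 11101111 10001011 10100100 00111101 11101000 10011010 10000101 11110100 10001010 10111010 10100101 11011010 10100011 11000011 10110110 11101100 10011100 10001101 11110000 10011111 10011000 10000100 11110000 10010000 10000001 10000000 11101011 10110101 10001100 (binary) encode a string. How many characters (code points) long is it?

Byte at offset 0: 0xF0 = 11110000 → 4-byte char (#1). Advance 4.
Byte at offset 4: 0xEF = 11101111 → 3-byte char (#2). Advance 3.
Byte at offset 7: 0x3D = 00111101 → 1-byte char (#3). Advance 1.
Byte at offset 8: 0xE8 = 11101000 → 3-byte char (#4). Advance 3.
Byte at offset 11: 0xF4 = 11110100 → 4-byte char (#5). Advance 4.
Byte at offset 15: 0xDA = 11011010 → 2-byte char (#6). Advance 2.
Byte at offset 17: 0xC3 = 11000011 → 2-byte char (#7). Advance 2.
Byte at offset 19: 0xEC = 11101100 → 3-byte char (#8). Advance 3.
Byte at offset 22: 0xF0 = 11110000 → 4-byte char (#9). Advance 4.
Byte at offset 26: 0xF0 = 11110000 → 4-byte char (#10). Advance 4.
Byte at offset 30: 0xEB = 11101011 → 3-byte char (#11). Advance 3.
Reached end at offset 33 after 11 code points.

11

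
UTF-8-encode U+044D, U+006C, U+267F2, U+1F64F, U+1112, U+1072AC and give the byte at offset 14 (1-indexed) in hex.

1-indexed offset 14 is 0-indexed offset 13.
U+044D → 2-byte form D1 8D at offsets 0–1.
U+006C → 1-byte form 6C at offsets 2–2.
U+267F2 → 4-byte form F0 A6 9F B2 at offsets 3–6.
U+1F64F → 4-byte form F0 9F 99 8F at offsets 7–10.
U+1112 → 3-byte form E1 84 92 at offsets 11–13.
Offset 13 falls in char 5's range; it's byte 3 of E1 84 92 = 0x92.

0x92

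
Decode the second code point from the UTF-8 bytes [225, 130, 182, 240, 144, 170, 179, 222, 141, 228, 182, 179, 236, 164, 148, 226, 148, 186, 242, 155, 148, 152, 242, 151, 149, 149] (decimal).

Offset 0: leading byte 0xE1 = 11100001 → 3-byte char #1 = E1 82 B6.
Offset 3: leading byte 0xF0 = 11110000 → 4-byte char #2 = F0 90 AA B3.
Leading byte 0xF0 = 11110000 matches 11110xxx → 4-byte sequence.
Byte 1: 0xF0 = 11110000, payload 000 (3 bits).
Byte 2: 0x90 = 10010000 (10xxxxxx ✓), payload 010000.
Byte 3: 0xAA = 10101010 (10xxxxxx ✓), payload 101010.
Byte 4: 0xB3 = 10110011 (10xxxxxx ✓), payload 110011.
Concatenate: 000010000101010110011 = 0x10AB3 (21 bits → U+10AB3).

U+10AB3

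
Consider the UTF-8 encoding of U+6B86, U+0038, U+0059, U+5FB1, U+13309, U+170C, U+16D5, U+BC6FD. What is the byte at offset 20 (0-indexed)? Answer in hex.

U+6B86 → 3-byte form E6 AE 86 at offsets 0–2.
U+0038 → 1-byte form 38 at offsets 3–3.
U+0059 → 1-byte form 59 at offsets 4–4.
U+5FB1 → 3-byte form E5 BE B1 at offsets 5–7.
U+13309 → 4-byte form F0 93 8C 89 at offsets 8–11.
U+170C → 3-byte form E1 9C 8C at offsets 12–14.
U+16D5 → 3-byte form E1 9B 95 at offsets 15–17.
U+BC6FD → 4-byte form F2 BC 9B BD at offsets 18–21.
Offset 20 falls in char 8's range; it's byte 3 of F2 BC 9B BD = 0x9B.

0x9B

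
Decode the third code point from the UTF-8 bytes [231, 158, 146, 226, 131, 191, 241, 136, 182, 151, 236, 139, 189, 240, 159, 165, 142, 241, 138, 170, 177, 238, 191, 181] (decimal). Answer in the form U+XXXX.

U+48D97

Offset 0: leading byte 0xE7 = 11100111 → 3-byte char #1 = E7 9E 92.
Offset 3: leading byte 0xE2 = 11100010 → 3-byte char #2 = E2 83 BF.
Offset 6: leading byte 0xF1 = 11110001 → 4-byte char #3 = F1 88 B6 97.
Leading byte 0xF1 = 11110001 matches 11110xxx → 4-byte sequence.
Byte 1: 0xF1 = 11110001, payload 001 (3 bits).
Byte 2: 0x88 = 10001000 (10xxxxxx ✓), payload 001000.
Byte 3: 0xB6 = 10110110 (10xxxxxx ✓), payload 110110.
Byte 4: 0x97 = 10010111 (10xxxxxx ✓), payload 010111.
Concatenate: 001001000110110010111 = 0x48D97 (21 bits → U+48D97).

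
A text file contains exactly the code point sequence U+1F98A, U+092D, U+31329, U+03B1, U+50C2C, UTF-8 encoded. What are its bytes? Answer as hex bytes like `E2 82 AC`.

U+1F98A: 4-byte form → F0 9F A6 8A.
U+092D: 3-byte form → E0 A4 AD.
U+31329: 4-byte form → F0 B1 8C A9.
U+03B1: 2-byte form → CE B1.
U+50C2C: 4-byte form → F1 90 B0 AC.
Concatenated (17 bytes): F0 9F A6 8A E0 A4 AD F0 B1 8C A9 CE B1 F1 90 B0 AC.

F0 9F A6 8A E0 A4 AD F0 B1 8C A9 CE B1 F1 90 B0 AC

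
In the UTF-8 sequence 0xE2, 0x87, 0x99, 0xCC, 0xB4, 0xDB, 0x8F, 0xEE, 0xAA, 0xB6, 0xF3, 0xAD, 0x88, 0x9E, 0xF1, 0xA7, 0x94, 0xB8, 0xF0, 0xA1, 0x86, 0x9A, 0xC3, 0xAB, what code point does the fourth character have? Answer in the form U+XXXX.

Offset 0: leading byte 0xE2 = 11100010 → 3-byte char #1 = E2 87 99.
Offset 3: leading byte 0xCC = 11001100 → 2-byte char #2 = CC B4.
Offset 5: leading byte 0xDB = 11011011 → 2-byte char #3 = DB 8F.
Offset 7: leading byte 0xEE = 11101110 → 3-byte char #4 = EE AA B6.
Leading byte 0xEE = 11101110 matches 1110xxxx → 3-byte sequence.
Byte 1: 0xEE = 11101110, payload 1110 (4 bits).
Byte 2: 0xAA = 10101010 (10xxxxxx ✓), payload 101010.
Byte 3: 0xB6 = 10110110 (10xxxxxx ✓), payload 110110.
Concatenate: 1110101010110110 = 0xEAB6 (16 bits → U+EAB6).

U+EAB6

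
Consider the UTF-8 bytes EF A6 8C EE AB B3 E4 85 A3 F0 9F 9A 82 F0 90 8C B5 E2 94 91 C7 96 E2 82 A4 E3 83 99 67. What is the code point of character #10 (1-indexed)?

U+0067

Offset 0: leading byte 0xEF = 11101111 → 3-byte char #1 = EF A6 8C.
Offset 3: leading byte 0xEE = 11101110 → 3-byte char #2 = EE AB B3.
Offset 6: leading byte 0xE4 = 11100100 → 3-byte char #3 = E4 85 A3.
Offset 9: leading byte 0xF0 = 11110000 → 4-byte char #4 = F0 9F 9A 82.
Offset 13: leading byte 0xF0 = 11110000 → 4-byte char #5 = F0 90 8C B5.
Offset 17: leading byte 0xE2 = 11100010 → 3-byte char #6 = E2 94 91.
Offset 20: leading byte 0xC7 = 11000111 → 2-byte char #7 = C7 96.
Offset 22: leading byte 0xE2 = 11100010 → 3-byte char #8 = E2 82 A4.
Offset 25: leading byte 0xE3 = 11100011 → 3-byte char #9 = E3 83 99.
Offset 28: leading byte 0x67 = 01100111 → 1-byte char #10 = 67.
Leading byte 0x67 = 01100111 matches 0xxxxxxx → 1-byte sequence.
Byte 1: 0x67 = 01100111, payload 1100111 (7 bits).
Concatenate: 1100111 = 0x67 (7 bits → U+0067).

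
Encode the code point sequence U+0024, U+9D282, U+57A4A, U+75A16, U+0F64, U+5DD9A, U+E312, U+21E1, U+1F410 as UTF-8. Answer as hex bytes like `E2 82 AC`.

24 F2 9D 8A 82 F1 97 A9 8A F1 B5 A8 96 E0 BD A4 F1 9D B6 9A EE 8C 92 E2 87 A1 F0 9F 90 90

U+0024: 1-byte form → 24.
U+9D282: 4-byte form → F2 9D 8A 82.
U+57A4A: 4-byte form → F1 97 A9 8A.
U+75A16: 4-byte form → F1 B5 A8 96.
U+0F64: 3-byte form → E0 BD A4.
U+5DD9A: 4-byte form → F1 9D B6 9A.
U+E312: 3-byte form → EE 8C 92.
U+21E1: 3-byte form → E2 87 A1.
U+1F410: 4-byte form → F0 9F 90 90.
Concatenated (30 bytes): 24 F2 9D 8A 82 F1 97 A9 8A F1 B5 A8 96 E0 BD A4 F1 9D B6 9A EE 8C 92 E2 87 A1 F0 9F 90 90.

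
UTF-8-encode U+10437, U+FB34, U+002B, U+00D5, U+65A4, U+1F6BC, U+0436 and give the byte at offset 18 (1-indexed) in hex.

0xD0

1-indexed offset 18 is 0-indexed offset 17.
U+10437 → 4-byte form F0 90 90 B7 at offsets 0–3.
U+FB34 → 3-byte form EF AC B4 at offsets 4–6.
U+002B → 1-byte form 2B at offsets 7–7.
U+00D5 → 2-byte form C3 95 at offsets 8–9.
U+65A4 → 3-byte form E6 96 A4 at offsets 10–12.
U+1F6BC → 4-byte form F0 9F 9A BC at offsets 13–16.
U+0436 → 2-byte form D0 B6 at offsets 17–18.
Offset 17 falls in char 7's range; it's byte 1 of D0 B6 = 0xD0.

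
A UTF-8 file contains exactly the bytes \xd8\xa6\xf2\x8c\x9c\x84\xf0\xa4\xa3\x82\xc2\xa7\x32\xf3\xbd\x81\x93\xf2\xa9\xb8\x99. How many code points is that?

7

Byte at offset 0: 0xD8 = 11011000 → 2-byte char (#1). Advance 2.
Byte at offset 2: 0xF2 = 11110010 → 4-byte char (#2). Advance 4.
Byte at offset 6: 0xF0 = 11110000 → 4-byte char (#3). Advance 4.
Byte at offset 10: 0xC2 = 11000010 → 2-byte char (#4). Advance 2.
Byte at offset 12: 0x32 = 00110010 → 1-byte char (#5). Advance 1.
Byte at offset 13: 0xF3 = 11110011 → 4-byte char (#6). Advance 4.
Byte at offset 17: 0xF2 = 11110010 → 4-byte char (#7). Advance 4.
Reached end at offset 21 after 7 code points.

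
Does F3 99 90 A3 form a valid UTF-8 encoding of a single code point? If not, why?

valid

Leading byte 0xF3 = 11110011 → 4-byte form.
Continuation bytes 0x99=10011001, 0x90=10010000, 0xA3=10100011 all match 10xxxxxx.
Decoded value 0xD9423 is ≥ 0x10000 (shortest form) and not a surrogate.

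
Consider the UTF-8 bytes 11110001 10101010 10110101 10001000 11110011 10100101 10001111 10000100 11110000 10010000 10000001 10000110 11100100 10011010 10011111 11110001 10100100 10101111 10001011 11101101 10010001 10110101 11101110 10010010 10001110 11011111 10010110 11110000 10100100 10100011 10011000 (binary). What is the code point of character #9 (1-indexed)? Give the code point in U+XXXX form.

Offset 0: leading byte 0xF1 = 11110001 → 4-byte char #1 = F1 AA B5 88.
Offset 4: leading byte 0xF3 = 11110011 → 4-byte char #2 = F3 A5 8F 84.
Offset 8: leading byte 0xF0 = 11110000 → 4-byte char #3 = F0 90 81 86.
Offset 12: leading byte 0xE4 = 11100100 → 3-byte char #4 = E4 9A 9F.
Offset 15: leading byte 0xF1 = 11110001 → 4-byte char #5 = F1 A4 AF 8B.
Offset 19: leading byte 0xED = 11101101 → 3-byte char #6 = ED 91 B5.
Offset 22: leading byte 0xEE = 11101110 → 3-byte char #7 = EE 92 8E.
Offset 25: leading byte 0xDF = 11011111 → 2-byte char #8 = DF 96.
Offset 27: leading byte 0xF0 = 11110000 → 4-byte char #9 = F0 A4 A3 98.
Leading byte 0xF0 = 11110000 matches 11110xxx → 4-byte sequence.
Byte 1: 0xF0 = 11110000, payload 000 (3 bits).
Byte 2: 0xA4 = 10100100 (10xxxxxx ✓), payload 100100.
Byte 3: 0xA3 = 10100011 (10xxxxxx ✓), payload 100011.
Byte 4: 0x98 = 10011000 (10xxxxxx ✓), payload 011000.
Concatenate: 000100100100011011000 = 0x248D8 (21 bits → U+248D8).

U+248D8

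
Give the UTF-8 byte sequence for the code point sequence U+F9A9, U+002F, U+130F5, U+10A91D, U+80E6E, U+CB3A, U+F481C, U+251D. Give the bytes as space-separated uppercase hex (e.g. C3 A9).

EF A6 A9 2F F0 93 83 B5 F4 8A A4 9D F2 80 B9 AE EC AC BA F3 B4 A0 9C E2 94 9D

U+F9A9: 3-byte form → EF A6 A9.
U+002F: 1-byte form → 2F.
U+130F5: 4-byte form → F0 93 83 B5.
U+10A91D: 4-byte form → F4 8A A4 9D.
U+80E6E: 4-byte form → F2 80 B9 AE.
U+CB3A: 3-byte form → EC AC BA.
U+F481C: 4-byte form → F3 B4 A0 9C.
U+251D: 3-byte form → E2 94 9D.
Concatenated (26 bytes): EF A6 A9 2F F0 93 83 B5 F4 8A A4 9D F2 80 B9 AE EC AC BA F3 B4 A0 9C E2 94 9D.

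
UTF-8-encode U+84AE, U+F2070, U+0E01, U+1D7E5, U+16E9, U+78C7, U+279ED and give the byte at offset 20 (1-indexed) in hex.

1-indexed offset 20 is 0-indexed offset 19.
U+84AE → 3-byte form E8 92 AE at offsets 0–2.
U+F2070 → 4-byte form F3 B2 81 B0 at offsets 3–6.
U+0E01 → 3-byte form E0 B8 81 at offsets 7–9.
U+1D7E5 → 4-byte form F0 9D 9F A5 at offsets 10–13.
U+16E9 → 3-byte form E1 9B A9 at offsets 14–16.
U+78C7 → 3-byte form E7 A3 87 at offsets 17–19.
Offset 19 falls in char 6's range; it's byte 3 of E7 A3 87 = 0x87.

0x87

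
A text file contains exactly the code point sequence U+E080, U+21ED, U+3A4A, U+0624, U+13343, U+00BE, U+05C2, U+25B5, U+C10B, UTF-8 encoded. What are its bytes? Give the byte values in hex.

EE 82 80 E2 87 AD E3 A9 8A D8 A4 F0 93 8D 83 C2 BE D7 82 E2 96 B5 EC 84 8B

U+E080: 3-byte form → EE 82 80.
U+21ED: 3-byte form → E2 87 AD.
U+3A4A: 3-byte form → E3 A9 8A.
U+0624: 2-byte form → D8 A4.
U+13343: 4-byte form → F0 93 8D 83.
U+00BE: 2-byte form → C2 BE.
U+05C2: 2-byte form → D7 82.
U+25B5: 3-byte form → E2 96 B5.
U+C10B: 3-byte form → EC 84 8B.
Concatenated (25 bytes): EE 82 80 E2 87 AD E3 A9 8A D8 A4 F0 93 8D 83 C2 BE D7 82 E2 96 B5 EC 84 8B.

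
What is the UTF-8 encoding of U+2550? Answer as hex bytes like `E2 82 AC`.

E2 95 90

U+2550 = 0x2550 = 9552 decimal. In range U+0800–U+FFFF → 3-byte form: 1110xxxx 10xxxxxx 10xxxxxx.
Binary (16 bits): 0010010101010000.
Split 4+6+6: 0010 | 010101 | 010000.
Byte 1: 11100010 = 0xE2.
Byte 2: 10010101 = 0x95.
Byte 3: 10010000 = 0x90.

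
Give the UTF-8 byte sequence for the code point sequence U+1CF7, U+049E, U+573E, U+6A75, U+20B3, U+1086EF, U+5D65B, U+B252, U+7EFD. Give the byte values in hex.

E1 B3 B7 D2 9E E5 9C BE E6 A9 B5 E2 82 B3 F4 88 9B AF F1 9D 99 9B EB 89 92 E7 BB BD

U+1CF7: 3-byte form → E1 B3 B7.
U+049E: 2-byte form → D2 9E.
U+573E: 3-byte form → E5 9C BE.
U+6A75: 3-byte form → E6 A9 B5.
U+20B3: 3-byte form → E2 82 B3.
U+1086EF: 4-byte form → F4 88 9B AF.
U+5D65B: 4-byte form → F1 9D 99 9B.
U+B252: 3-byte form → EB 89 92.
U+7EFD: 3-byte form → E7 BB BD.
Concatenated (28 bytes): E1 B3 B7 D2 9E E5 9C BE E6 A9 B5 E2 82 B3 F4 88 9B AF F1 9D 99 9B EB 89 92 E7 BB BD.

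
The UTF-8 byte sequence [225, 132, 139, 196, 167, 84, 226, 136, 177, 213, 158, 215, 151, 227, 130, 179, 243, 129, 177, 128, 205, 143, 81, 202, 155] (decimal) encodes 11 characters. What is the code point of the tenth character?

U+0051

Offset 0: leading byte 0xE1 = 11100001 → 3-byte char #1 = E1 84 8B.
Offset 3: leading byte 0xC4 = 11000100 → 2-byte char #2 = C4 A7.
Offset 5: leading byte 0x54 = 01010100 → 1-byte char #3 = 54.
Offset 6: leading byte 0xE2 = 11100010 → 3-byte char #4 = E2 88 B1.
Offset 9: leading byte 0xD5 = 11010101 → 2-byte char #5 = D5 9E.
Offset 11: leading byte 0xD7 = 11010111 → 2-byte char #6 = D7 97.
Offset 13: leading byte 0xE3 = 11100011 → 3-byte char #7 = E3 82 B3.
Offset 16: leading byte 0xF3 = 11110011 → 4-byte char #8 = F3 81 B1 80.
Offset 20: leading byte 0xCD = 11001101 → 2-byte char #9 = CD 8F.
Offset 22: leading byte 0x51 = 01010001 → 1-byte char #10 = 51.
Leading byte 0x51 = 01010001 matches 0xxxxxxx → 1-byte sequence.
Byte 1: 0x51 = 01010001, payload 1010001 (7 bits).
Concatenate: 1010001 = 0x51 (7 bits → U+0051).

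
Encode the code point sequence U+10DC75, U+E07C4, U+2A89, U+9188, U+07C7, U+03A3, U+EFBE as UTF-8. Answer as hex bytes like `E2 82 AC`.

F4 8D B1 B5 F3 A0 9F 84 E2 AA 89 E9 86 88 DF 87 CE A3 EE BE BE

U+10DC75: 4-byte form → F4 8D B1 B5.
U+E07C4: 4-byte form → F3 A0 9F 84.
U+2A89: 3-byte form → E2 AA 89.
U+9188: 3-byte form → E9 86 88.
U+07C7: 2-byte form → DF 87.
U+03A3: 2-byte form → CE A3.
U+EFBE: 3-byte form → EE BE BE.
Concatenated (21 bytes): F4 8D B1 B5 F3 A0 9F 84 E2 AA 89 E9 86 88 DF 87 CE A3 EE BE BE.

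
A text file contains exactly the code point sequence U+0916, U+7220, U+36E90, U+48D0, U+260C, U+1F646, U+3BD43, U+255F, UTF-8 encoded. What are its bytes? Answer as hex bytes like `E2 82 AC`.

U+0916: 3-byte form → E0 A4 96.
U+7220: 3-byte form → E7 88 A0.
U+36E90: 4-byte form → F0 B6 BA 90.
U+48D0: 3-byte form → E4 A3 90.
U+260C: 3-byte form → E2 98 8C.
U+1F646: 4-byte form → F0 9F 99 86.
U+3BD43: 4-byte form → F0 BB B5 83.
U+255F: 3-byte form → E2 95 9F.
Concatenated (27 bytes): E0 A4 96 E7 88 A0 F0 B6 BA 90 E4 A3 90 E2 98 8C F0 9F 99 86 F0 BB B5 83 E2 95 9F.

E0 A4 96 E7 88 A0 F0 B6 BA 90 E4 A3 90 E2 98 8C F0 9F 99 86 F0 BB B5 83 E2 95 9F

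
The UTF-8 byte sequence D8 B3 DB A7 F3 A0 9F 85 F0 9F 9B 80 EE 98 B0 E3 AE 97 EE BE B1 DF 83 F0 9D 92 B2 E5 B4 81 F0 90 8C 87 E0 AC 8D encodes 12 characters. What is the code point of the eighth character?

U+07C3

Offset 0: leading byte 0xD8 = 11011000 → 2-byte char #1 = D8 B3.
Offset 2: leading byte 0xDB = 11011011 → 2-byte char #2 = DB A7.
Offset 4: leading byte 0xF3 = 11110011 → 4-byte char #3 = F3 A0 9F 85.
Offset 8: leading byte 0xF0 = 11110000 → 4-byte char #4 = F0 9F 9B 80.
Offset 12: leading byte 0xEE = 11101110 → 3-byte char #5 = EE 98 B0.
Offset 15: leading byte 0xE3 = 11100011 → 3-byte char #6 = E3 AE 97.
Offset 18: leading byte 0xEE = 11101110 → 3-byte char #7 = EE BE B1.
Offset 21: leading byte 0xDF = 11011111 → 2-byte char #8 = DF 83.
Leading byte 0xDF = 11011111 matches 110xxxxx → 2-byte sequence.
Byte 1: 0xDF = 11011111, payload 11111 (5 bits).
Byte 2: 0x83 = 10000011 (10xxxxxx ✓), payload 000011.
Concatenate: 11111000011 = 0x7C3 (11 bits → U+07C3).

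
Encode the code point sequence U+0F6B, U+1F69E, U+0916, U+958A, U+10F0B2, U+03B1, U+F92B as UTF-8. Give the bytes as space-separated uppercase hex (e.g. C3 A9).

U+0F6B: 3-byte form → E0 BD AB.
U+1F69E: 4-byte form → F0 9F 9A 9E.
U+0916: 3-byte form → E0 A4 96.
U+958A: 3-byte form → E9 96 8A.
U+10F0B2: 4-byte form → F4 8F 82 B2.
U+03B1: 2-byte form → CE B1.
U+F92B: 3-byte form → EF A4 AB.
Concatenated (22 bytes): E0 BD AB F0 9F 9A 9E E0 A4 96 E9 96 8A F4 8F 82 B2 CE B1 EF A4 AB.

E0 BD AB F0 9F 9A 9E E0 A4 96 E9 96 8A F4 8F 82 B2 CE B1 EF A4 AB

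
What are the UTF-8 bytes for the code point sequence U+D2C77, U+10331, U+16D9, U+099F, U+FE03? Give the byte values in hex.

U+D2C77: 4-byte form → F3 92 B1 B7.
U+10331: 4-byte form → F0 90 8C B1.
U+16D9: 3-byte form → E1 9B 99.
U+099F: 3-byte form → E0 A6 9F.
U+FE03: 3-byte form → EF B8 83.
Concatenated (17 bytes): F3 92 B1 B7 F0 90 8C B1 E1 9B 99 E0 A6 9F EF B8 83.

F3 92 B1 B7 F0 90 8C B1 E1 9B 99 E0 A6 9F EF B8 83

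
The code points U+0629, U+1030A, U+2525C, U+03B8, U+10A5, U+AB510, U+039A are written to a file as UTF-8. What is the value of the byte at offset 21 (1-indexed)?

1-indexed offset 21 is 0-indexed offset 20.
U+0629 → 2-byte form D8 A9 at offsets 0–1.
U+1030A → 4-byte form F0 90 8C 8A at offsets 2–5.
U+2525C → 4-byte form F0 A5 89 9C at offsets 6–9.
U+03B8 → 2-byte form CE B8 at offsets 10–11.
U+10A5 → 3-byte form E1 82 A5 at offsets 12–14.
U+AB510 → 4-byte form F2 AB 94 90 at offsets 15–18.
U+039A → 2-byte form CE 9A at offsets 19–20.
Offset 20 falls in char 7's range; it's byte 2 of CE 9A = 0x9A.

0x9A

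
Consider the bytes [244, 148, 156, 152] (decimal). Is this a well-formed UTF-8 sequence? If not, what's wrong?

invalid (encodes a value above U+10FFFF)

Leading byte 0xF4 = 11110100 → 4-byte form.
Payload = 0x114718, which exceeds U+10FFFF, the maximum Unicode code point. (Leading bytes F5–FF, or F4 followed by ≥ 0x90, are invalid.)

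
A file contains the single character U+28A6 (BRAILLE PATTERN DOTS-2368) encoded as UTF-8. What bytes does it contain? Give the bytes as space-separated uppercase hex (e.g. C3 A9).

U+28A6 = 0x28A6 = 10406 decimal. In range U+0800–U+FFFF → 3-byte form: 1110xxxx 10xxxxxx 10xxxxxx.
Binary (16 bits): 0010100010100110.
Split 4+6+6: 0010 | 100010 | 100110.
Byte 1: 11100010 = 0xE2.
Byte 2: 10100010 = 0xA2.
Byte 3: 10100110 = 0xA6.

E2 A2 A6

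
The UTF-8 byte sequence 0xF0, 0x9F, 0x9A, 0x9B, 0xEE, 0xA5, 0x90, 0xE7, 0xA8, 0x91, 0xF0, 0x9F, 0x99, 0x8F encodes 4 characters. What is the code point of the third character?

U+7A11

Offset 0: leading byte 0xF0 = 11110000 → 4-byte char #1 = F0 9F 9A 9B.
Offset 4: leading byte 0xEE = 11101110 → 3-byte char #2 = EE A5 90.
Offset 7: leading byte 0xE7 = 11100111 → 3-byte char #3 = E7 A8 91.
Leading byte 0xE7 = 11100111 matches 1110xxxx → 3-byte sequence.
Byte 1: 0xE7 = 11100111, payload 0111 (4 bits).
Byte 2: 0xA8 = 10101000 (10xxxxxx ✓), payload 101000.
Byte 3: 0x91 = 10010001 (10xxxxxx ✓), payload 010001.
Concatenate: 0111101000010001 = 0x7A11 (16 bits → U+7A11).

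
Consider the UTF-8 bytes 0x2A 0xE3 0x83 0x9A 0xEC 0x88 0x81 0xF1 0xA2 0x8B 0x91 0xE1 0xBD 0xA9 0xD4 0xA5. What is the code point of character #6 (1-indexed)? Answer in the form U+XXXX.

Offset 0: leading byte 0x2A = 00101010 → 1-byte char #1 = 2A.
Offset 1: leading byte 0xE3 = 11100011 → 3-byte char #2 = E3 83 9A.
Offset 4: leading byte 0xEC = 11101100 → 3-byte char #3 = EC 88 81.
Offset 7: leading byte 0xF1 = 11110001 → 4-byte char #4 = F1 A2 8B 91.
Offset 11: leading byte 0xE1 = 11100001 → 3-byte char #5 = E1 BD A9.
Offset 14: leading byte 0xD4 = 11010100 → 2-byte char #6 = D4 A5.
Leading byte 0xD4 = 11010100 matches 110xxxxx → 2-byte sequence.
Byte 1: 0xD4 = 11010100, payload 10100 (5 bits).
Byte 2: 0xA5 = 10100101 (10xxxxxx ✓), payload 100101.
Concatenate: 10100100101 = 0x525 (11 bits → U+0525).

U+0525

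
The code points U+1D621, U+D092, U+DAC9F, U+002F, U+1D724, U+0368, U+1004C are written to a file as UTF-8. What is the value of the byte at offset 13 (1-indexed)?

1-indexed offset 13 is 0-indexed offset 12.
U+1D621 → 4-byte form F0 9D 98 A1 at offsets 0–3.
U+D092 → 3-byte form ED 82 92 at offsets 4–6.
U+DAC9F → 4-byte form F3 9A B2 9F at offsets 7–10.
U+002F → 1-byte form 2F at offsets 11–11.
U+1D724 → 4-byte form F0 9D 9C A4 at offsets 12–15.
Offset 12 falls in char 5's range; it's byte 1 of F0 9D 9C A4 = 0xF0.

0xF0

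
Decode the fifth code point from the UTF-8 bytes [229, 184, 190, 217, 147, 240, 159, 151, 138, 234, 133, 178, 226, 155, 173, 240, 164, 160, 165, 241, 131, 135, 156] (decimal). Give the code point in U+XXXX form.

Offset 0: leading byte 0xE5 = 11100101 → 3-byte char #1 = E5 B8 BE.
Offset 3: leading byte 0xD9 = 11011001 → 2-byte char #2 = D9 93.
Offset 5: leading byte 0xF0 = 11110000 → 4-byte char #3 = F0 9F 97 8A.
Offset 9: leading byte 0xEA = 11101010 → 3-byte char #4 = EA 85 B2.
Offset 12: leading byte 0xE2 = 11100010 → 3-byte char #5 = E2 9B AD.
Leading byte 0xE2 = 11100010 matches 1110xxxx → 3-byte sequence.
Byte 1: 0xE2 = 11100010, payload 0010 (4 bits).
Byte 2: 0x9B = 10011011 (10xxxxxx ✓), payload 011011.
Byte 3: 0xAD = 10101101 (10xxxxxx ✓), payload 101101.
Concatenate: 0010011011101101 = 0x26ED (16 bits → U+26ED).

U+26ED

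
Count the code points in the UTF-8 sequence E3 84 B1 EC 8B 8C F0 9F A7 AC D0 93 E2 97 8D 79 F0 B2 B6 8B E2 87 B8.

8

Byte at offset 0: 0xE3 = 11100011 → 3-byte char (#1). Advance 3.
Byte at offset 3: 0xEC = 11101100 → 3-byte char (#2). Advance 3.
Byte at offset 6: 0xF0 = 11110000 → 4-byte char (#3). Advance 4.
Byte at offset 10: 0xD0 = 11010000 → 2-byte char (#4). Advance 2.
Byte at offset 12: 0xE2 = 11100010 → 3-byte char (#5). Advance 3.
Byte at offset 15: 0x79 = 01111001 → 1-byte char (#6). Advance 1.
Byte at offset 16: 0xF0 = 11110000 → 4-byte char (#7). Advance 4.
Byte at offset 20: 0xE2 = 11100010 → 3-byte char (#8). Advance 3.
Reached end at offset 23 after 8 code points.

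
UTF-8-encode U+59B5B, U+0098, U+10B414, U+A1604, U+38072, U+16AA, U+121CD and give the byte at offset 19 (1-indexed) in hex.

0xE1

1-indexed offset 19 is 0-indexed offset 18.
U+59B5B → 4-byte form F1 99 AD 9B at offsets 0–3.
U+0098 → 2-byte form C2 98 at offsets 4–5.
U+10B414 → 4-byte form F4 8B 90 94 at offsets 6–9.
U+A1604 → 4-byte form F2 A1 98 84 at offsets 10–13.
U+38072 → 4-byte form F0 B8 81 B2 at offsets 14–17.
U+16AA → 3-byte form E1 9A AA at offsets 18–20.
Offset 18 falls in char 6's range; it's byte 1 of E1 9A AA = 0xE1.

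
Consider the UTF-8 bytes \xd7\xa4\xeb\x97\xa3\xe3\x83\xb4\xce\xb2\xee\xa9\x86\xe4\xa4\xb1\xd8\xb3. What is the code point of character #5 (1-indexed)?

U+EA46

Offset 0: leading byte 0xD7 = 11010111 → 2-byte char #1 = D7 A4.
Offset 2: leading byte 0xEB = 11101011 → 3-byte char #2 = EB 97 A3.
Offset 5: leading byte 0xE3 = 11100011 → 3-byte char #3 = E3 83 B4.
Offset 8: leading byte 0xCE = 11001110 → 2-byte char #4 = CE B2.
Offset 10: leading byte 0xEE = 11101110 → 3-byte char #5 = EE A9 86.
Leading byte 0xEE = 11101110 matches 1110xxxx → 3-byte sequence.
Byte 1: 0xEE = 11101110, payload 1110 (4 bits).
Byte 2: 0xA9 = 10101001 (10xxxxxx ✓), payload 101001.
Byte 3: 0x86 = 10000110 (10xxxxxx ✓), payload 000110.
Concatenate: 1110101001000110 = 0xEA46 (16 bits → U+EA46).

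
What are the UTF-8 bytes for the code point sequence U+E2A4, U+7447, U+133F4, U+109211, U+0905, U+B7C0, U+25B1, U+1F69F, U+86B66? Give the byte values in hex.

U+E2A4: 3-byte form → EE 8A A4.
U+7447: 3-byte form → E7 91 87.
U+133F4: 4-byte form → F0 93 8F B4.
U+109211: 4-byte form → F4 89 88 91.
U+0905: 3-byte form → E0 A4 85.
U+B7C0: 3-byte form → EB 9F 80.
U+25B1: 3-byte form → E2 96 B1.
U+1F69F: 4-byte form → F0 9F 9A 9F.
U+86B66: 4-byte form → F2 86 AD A6.
Concatenated (31 bytes): EE 8A A4 E7 91 87 F0 93 8F B4 F4 89 88 91 E0 A4 85 EB 9F 80 E2 96 B1 F0 9F 9A 9F F2 86 AD A6.

EE 8A A4 E7 91 87 F0 93 8F B4 F4 89 88 91 E0 A4 85 EB 9F 80 E2 96 B1 F0 9F 9A 9F F2 86 AD A6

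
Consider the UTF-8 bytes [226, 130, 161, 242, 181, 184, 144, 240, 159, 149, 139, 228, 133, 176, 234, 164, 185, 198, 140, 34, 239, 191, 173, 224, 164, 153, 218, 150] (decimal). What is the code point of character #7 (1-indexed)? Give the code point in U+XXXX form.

Offset 0: leading byte 0xE2 = 11100010 → 3-byte char #1 = E2 82 A1.
Offset 3: leading byte 0xF2 = 11110010 → 4-byte char #2 = F2 B5 B8 90.
Offset 7: leading byte 0xF0 = 11110000 → 4-byte char #3 = F0 9F 95 8B.
Offset 11: leading byte 0xE4 = 11100100 → 3-byte char #4 = E4 85 B0.
Offset 14: leading byte 0xEA = 11101010 → 3-byte char #5 = EA A4 B9.
Offset 17: leading byte 0xC6 = 11000110 → 2-byte char #6 = C6 8C.
Offset 19: leading byte 0x22 = 00100010 → 1-byte char #7 = 22.
Leading byte 0x22 = 00100010 matches 0xxxxxxx → 1-byte sequence.
Byte 1: 0x22 = 00100010, payload 0100010 (7 bits).
Concatenate: 0100010 = 0x22 (7 bits → U+0022).

U+0022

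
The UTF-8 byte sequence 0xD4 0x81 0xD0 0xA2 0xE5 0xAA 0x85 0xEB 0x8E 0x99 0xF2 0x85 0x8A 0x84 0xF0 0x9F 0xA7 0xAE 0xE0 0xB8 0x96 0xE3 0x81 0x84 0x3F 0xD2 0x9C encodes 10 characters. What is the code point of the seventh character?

Offset 0: leading byte 0xD4 = 11010100 → 2-byte char #1 = D4 81.
Offset 2: leading byte 0xD0 = 11010000 → 2-byte char #2 = D0 A2.
Offset 4: leading byte 0xE5 = 11100101 → 3-byte char #3 = E5 AA 85.
Offset 7: leading byte 0xEB = 11101011 → 3-byte char #4 = EB 8E 99.
Offset 10: leading byte 0xF2 = 11110010 → 4-byte char #5 = F2 85 8A 84.
Offset 14: leading byte 0xF0 = 11110000 → 4-byte char #6 = F0 9F A7 AE.
Offset 18: leading byte 0xE0 = 11100000 → 3-byte char #7 = E0 B8 96.
Leading byte 0xE0 = 11100000 matches 1110xxxx → 3-byte sequence.
Byte 1: 0xE0 = 11100000, payload 0000 (4 bits).
Byte 2: 0xB8 = 10111000 (10xxxxxx ✓), payload 111000.
Byte 3: 0x96 = 10010110 (10xxxxxx ✓), payload 010110.
Concatenate: 0000111000010110 = 0xE16 (16 bits → U+0E16).

U+0E16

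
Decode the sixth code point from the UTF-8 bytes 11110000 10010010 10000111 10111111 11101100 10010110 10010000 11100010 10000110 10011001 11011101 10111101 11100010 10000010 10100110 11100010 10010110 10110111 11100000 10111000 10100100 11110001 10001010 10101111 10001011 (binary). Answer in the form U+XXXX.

Offset 0: leading byte 0xF0 = 11110000 → 4-byte char #1 = F0 92 87 BF.
Offset 4: leading byte 0xEC = 11101100 → 3-byte char #2 = EC 96 90.
Offset 7: leading byte 0xE2 = 11100010 → 3-byte char #3 = E2 86 99.
Offset 10: leading byte 0xDD = 11011101 → 2-byte char #4 = DD BD.
Offset 12: leading byte 0xE2 = 11100010 → 3-byte char #5 = E2 82 A6.
Offset 15: leading byte 0xE2 = 11100010 → 3-byte char #6 = E2 96 B7.
Leading byte 0xE2 = 11100010 matches 1110xxxx → 3-byte sequence.
Byte 1: 0xE2 = 11100010, payload 0010 (4 bits).
Byte 2: 0x96 = 10010110 (10xxxxxx ✓), payload 010110.
Byte 3: 0xB7 = 10110111 (10xxxxxx ✓), payload 110111.
Concatenate: 0010010110110111 = 0x25B7 (16 bits → U+25B7).

U+25B7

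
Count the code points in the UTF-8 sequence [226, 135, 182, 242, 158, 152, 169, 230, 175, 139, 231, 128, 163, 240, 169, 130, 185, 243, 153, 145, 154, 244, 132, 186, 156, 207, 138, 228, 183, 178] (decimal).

Byte at offset 0: 0xE2 = 11100010 → 3-byte char (#1). Advance 3.
Byte at offset 3: 0xF2 = 11110010 → 4-byte char (#2). Advance 4.
Byte at offset 7: 0xE6 = 11100110 → 3-byte char (#3). Advance 3.
Byte at offset 10: 0xE7 = 11100111 → 3-byte char (#4). Advance 3.
Byte at offset 13: 0xF0 = 11110000 → 4-byte char (#5). Advance 4.
Byte at offset 17: 0xF3 = 11110011 → 4-byte char (#6). Advance 4.
Byte at offset 21: 0xF4 = 11110100 → 4-byte char (#7). Advance 4.
Byte at offset 25: 0xCF = 11001111 → 2-byte char (#8). Advance 2.
Byte at offset 27: 0xE4 = 11100100 → 3-byte char (#9). Advance 3.
Reached end at offset 30 after 9 code points.

9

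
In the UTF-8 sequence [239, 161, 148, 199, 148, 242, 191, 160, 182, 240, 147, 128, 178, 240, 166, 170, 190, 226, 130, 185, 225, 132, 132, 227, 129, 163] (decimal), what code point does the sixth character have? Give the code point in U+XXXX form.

U+20B9

Offset 0: leading byte 0xEF = 11101111 → 3-byte char #1 = EF A1 94.
Offset 3: leading byte 0xC7 = 11000111 → 2-byte char #2 = C7 94.
Offset 5: leading byte 0xF2 = 11110010 → 4-byte char #3 = F2 BF A0 B6.
Offset 9: leading byte 0xF0 = 11110000 → 4-byte char #4 = F0 93 80 B2.
Offset 13: leading byte 0xF0 = 11110000 → 4-byte char #5 = F0 A6 AA BE.
Offset 17: leading byte 0xE2 = 11100010 → 3-byte char #6 = E2 82 B9.
Leading byte 0xE2 = 11100010 matches 1110xxxx → 3-byte sequence.
Byte 1: 0xE2 = 11100010, payload 0010 (4 bits).
Byte 2: 0x82 = 10000010 (10xxxxxx ✓), payload 000010.
Byte 3: 0xB9 = 10111001 (10xxxxxx ✓), payload 111001.
Concatenate: 0010000010111001 = 0x20B9 (16 bits → U+20B9).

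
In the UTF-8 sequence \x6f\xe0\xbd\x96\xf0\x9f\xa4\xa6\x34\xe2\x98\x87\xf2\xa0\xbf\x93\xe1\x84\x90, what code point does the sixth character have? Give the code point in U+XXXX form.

Offset 0: leading byte 0x6F = 01101111 → 1-byte char #1 = 6F.
Offset 1: leading byte 0xE0 = 11100000 → 3-byte char #2 = E0 BD 96.
Offset 4: leading byte 0xF0 = 11110000 → 4-byte char #3 = F0 9F A4 A6.
Offset 8: leading byte 0x34 = 00110100 → 1-byte char #4 = 34.
Offset 9: leading byte 0xE2 = 11100010 → 3-byte char #5 = E2 98 87.
Offset 12: leading byte 0xF2 = 11110010 → 4-byte char #6 = F2 A0 BF 93.
Leading byte 0xF2 = 11110010 matches 11110xxx → 4-byte sequence.
Byte 1: 0xF2 = 11110010, payload 010 (3 bits).
Byte 2: 0xA0 = 10100000 (10xxxxxx ✓), payload 100000.
Byte 3: 0xBF = 10111111 (10xxxxxx ✓), payload 111111.
Byte 4: 0x93 = 10010011 (10xxxxxx ✓), payload 010011.
Concatenate: 010100000111111010011 = 0xA0FD3 (21 bits → U+A0FD3).

U+A0FD3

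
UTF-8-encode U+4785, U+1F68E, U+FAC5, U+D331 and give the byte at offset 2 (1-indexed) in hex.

1-indexed offset 2 is 0-indexed offset 1.
U+4785 → 3-byte form E4 9E 85 at offsets 0–2.
Offset 1 falls in char 1's range; it's byte 2 of E4 9E 85 = 0x9E.

0x9E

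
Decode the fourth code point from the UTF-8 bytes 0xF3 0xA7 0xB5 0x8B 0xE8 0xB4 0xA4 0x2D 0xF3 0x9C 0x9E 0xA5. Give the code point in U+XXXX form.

Offset 0: leading byte 0xF3 = 11110011 → 4-byte char #1 = F3 A7 B5 8B.
Offset 4: leading byte 0xE8 = 11101000 → 3-byte char #2 = E8 B4 A4.
Offset 7: leading byte 0x2D = 00101101 → 1-byte char #3 = 2D.
Offset 8: leading byte 0xF3 = 11110011 → 4-byte char #4 = F3 9C 9E A5.
Leading byte 0xF3 = 11110011 matches 11110xxx → 4-byte sequence.
Byte 1: 0xF3 = 11110011, payload 011 (3 bits).
Byte 2: 0x9C = 10011100 (10xxxxxx ✓), payload 011100.
Byte 3: 0x9E = 10011110 (10xxxxxx ✓), payload 011110.
Byte 4: 0xA5 = 10100101 (10xxxxxx ✓), payload 100101.
Concatenate: 011011100011110100101 = 0xDC7A5 (21 bits → U+DC7A5).

U+DC7A5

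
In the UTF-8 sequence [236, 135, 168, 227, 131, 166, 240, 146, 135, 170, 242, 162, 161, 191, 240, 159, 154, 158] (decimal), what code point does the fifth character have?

Offset 0: leading byte 0xEC = 11101100 → 3-byte char #1 = EC 87 A8.
Offset 3: leading byte 0xE3 = 11100011 → 3-byte char #2 = E3 83 A6.
Offset 6: leading byte 0xF0 = 11110000 → 4-byte char #3 = F0 92 87 AA.
Offset 10: leading byte 0xF2 = 11110010 → 4-byte char #4 = F2 A2 A1 BF.
Offset 14: leading byte 0xF0 = 11110000 → 4-byte char #5 = F0 9F 9A 9E.
Leading byte 0xF0 = 11110000 matches 11110xxx → 4-byte sequence.
Byte 1: 0xF0 = 11110000, payload 000 (3 bits).
Byte 2: 0x9F = 10011111 (10xxxxxx ✓), payload 011111.
Byte 3: 0x9A = 10011010 (10xxxxxx ✓), payload 011010.
Byte 4: 0x9E = 10011110 (10xxxxxx ✓), payload 011110.
Concatenate: 000011111011010011110 = 0x1F69E (21 bits → U+1F69E).

U+1F69E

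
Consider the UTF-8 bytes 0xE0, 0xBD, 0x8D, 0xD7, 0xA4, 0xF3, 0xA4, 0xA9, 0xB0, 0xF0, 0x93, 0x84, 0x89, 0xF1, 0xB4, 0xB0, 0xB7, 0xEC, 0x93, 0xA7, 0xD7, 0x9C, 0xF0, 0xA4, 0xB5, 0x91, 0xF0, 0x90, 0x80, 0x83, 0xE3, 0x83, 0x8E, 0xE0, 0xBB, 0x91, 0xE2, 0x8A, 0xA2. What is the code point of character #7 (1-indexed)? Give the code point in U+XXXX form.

Offset 0: leading byte 0xE0 = 11100000 → 3-byte char #1 = E0 BD 8D.
Offset 3: leading byte 0xD7 = 11010111 → 2-byte char #2 = D7 A4.
Offset 5: leading byte 0xF3 = 11110011 → 4-byte char #3 = F3 A4 A9 B0.
Offset 9: leading byte 0xF0 = 11110000 → 4-byte char #4 = F0 93 84 89.
Offset 13: leading byte 0xF1 = 11110001 → 4-byte char #5 = F1 B4 B0 B7.
Offset 17: leading byte 0xEC = 11101100 → 3-byte char #6 = EC 93 A7.
Offset 20: leading byte 0xD7 = 11010111 → 2-byte char #7 = D7 9C.
Leading byte 0xD7 = 11010111 matches 110xxxxx → 2-byte sequence.
Byte 1: 0xD7 = 11010111, payload 10111 (5 bits).
Byte 2: 0x9C = 10011100 (10xxxxxx ✓), payload 011100.
Concatenate: 10111011100 = 0x5DC (11 bits → U+05DC).

U+05DC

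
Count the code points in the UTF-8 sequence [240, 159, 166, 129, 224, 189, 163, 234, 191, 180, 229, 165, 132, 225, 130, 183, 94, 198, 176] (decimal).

Byte at offset 0: 0xF0 = 11110000 → 4-byte char (#1). Advance 4.
Byte at offset 4: 0xE0 = 11100000 → 3-byte char (#2). Advance 3.
Byte at offset 7: 0xEA = 11101010 → 3-byte char (#3). Advance 3.
Byte at offset 10: 0xE5 = 11100101 → 3-byte char (#4). Advance 3.
Byte at offset 13: 0xE1 = 11100001 → 3-byte char (#5). Advance 3.
Byte at offset 16: 0x5E = 01011110 → 1-byte char (#6). Advance 1.
Byte at offset 17: 0xC6 = 11000110 → 2-byte char (#7). Advance 2.
Reached end at offset 19 after 7 code points.

7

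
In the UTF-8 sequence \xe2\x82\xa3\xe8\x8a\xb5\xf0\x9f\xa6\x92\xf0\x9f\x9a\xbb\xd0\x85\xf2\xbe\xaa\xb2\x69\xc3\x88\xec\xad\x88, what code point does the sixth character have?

U+BEAB2

Offset 0: leading byte 0xE2 = 11100010 → 3-byte char #1 = E2 82 A3.
Offset 3: leading byte 0xE8 = 11101000 → 3-byte char #2 = E8 8A B5.
Offset 6: leading byte 0xF0 = 11110000 → 4-byte char #3 = F0 9F A6 92.
Offset 10: leading byte 0xF0 = 11110000 → 4-byte char #4 = F0 9F 9A BB.
Offset 14: leading byte 0xD0 = 11010000 → 2-byte char #5 = D0 85.
Offset 16: leading byte 0xF2 = 11110010 → 4-byte char #6 = F2 BE AA B2.
Leading byte 0xF2 = 11110010 matches 11110xxx → 4-byte sequence.
Byte 1: 0xF2 = 11110010, payload 010 (3 bits).
Byte 2: 0xBE = 10111110 (10xxxxxx ✓), payload 111110.
Byte 3: 0xAA = 10101010 (10xxxxxx ✓), payload 101010.
Byte 4: 0xB2 = 10110010 (10xxxxxx ✓), payload 110010.
Concatenate: 010111110101010110010 = 0xBEAB2 (21 bits → U+BEAB2).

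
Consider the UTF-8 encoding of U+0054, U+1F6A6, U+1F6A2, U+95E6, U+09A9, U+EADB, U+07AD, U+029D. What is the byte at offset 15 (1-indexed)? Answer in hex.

0xA9

1-indexed offset 15 is 0-indexed offset 14.
U+0054 → 1-byte form 54 at offsets 0–0.
U+1F6A6 → 4-byte form F0 9F 9A A6 at offsets 1–4.
U+1F6A2 → 4-byte form F0 9F 9A A2 at offsets 5–8.
U+95E6 → 3-byte form E9 97 A6 at offsets 9–11.
U+09A9 → 3-byte form E0 A6 A9 at offsets 12–14.
Offset 14 falls in char 5's range; it's byte 3 of E0 A6 A9 = 0xA9.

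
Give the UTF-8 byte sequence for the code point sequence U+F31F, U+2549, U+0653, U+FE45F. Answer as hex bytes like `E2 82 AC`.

EF 8C 9F E2 95 89 D9 93 F3 BE 91 9F

U+F31F: 3-byte form → EF 8C 9F.
U+2549: 3-byte form → E2 95 89.
U+0653: 2-byte form → D9 93.
U+FE45F: 4-byte form → F3 BE 91 9F.
Concatenated (12 bytes): EF 8C 9F E2 95 89 D9 93 F3 BE 91 9F.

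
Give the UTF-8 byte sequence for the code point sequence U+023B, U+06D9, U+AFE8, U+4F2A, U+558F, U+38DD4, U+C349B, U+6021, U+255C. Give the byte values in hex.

U+023B: 2-byte form → C8 BB.
U+06D9: 2-byte form → DB 99.
U+AFE8: 3-byte form → EA BF A8.
U+4F2A: 3-byte form → E4 BC AA.
U+558F: 3-byte form → E5 96 8F.
U+38DD4: 4-byte form → F0 B8 B7 94.
U+C349B: 4-byte form → F3 83 92 9B.
U+6021: 3-byte form → E6 80 A1.
U+255C: 3-byte form → E2 95 9C.
Concatenated (27 bytes): C8 BB DB 99 EA BF A8 E4 BC AA E5 96 8F F0 B8 B7 94 F3 83 92 9B E6 80 A1 E2 95 9C.

C8 BB DB 99 EA BF A8 E4 BC AA E5 96 8F F0 B8 B7 94 F3 83 92 9B E6 80 A1 E2 95 9C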